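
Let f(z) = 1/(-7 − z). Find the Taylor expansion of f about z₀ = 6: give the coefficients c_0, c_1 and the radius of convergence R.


Let w = z − z₀, so z = z₀ + w.
Then -7 − z = -7 − (z₀ + w) = (-7 − z₀) − w = -13 − w.
f(z) = 1/(-13 − w) = (1/(-13)) · 1/(1 − w/(-13)) = Σ_{n≥0} w^n / (-13)^(n+1).
So c_n = 1/(-13)^(n+1):
  c_0 = 1/(-13)^1 = -1/13.
  c_1 = 1/(-13)^2 = 1/169.
The series is valid for |w/d| < 1, i.e. |z − z₀| < |d|.
Radius of convergence: R = |-7 − z₀| = |-13| = 13 (distance from z₀ to the singularity z = -7).

c_0 = -1/13, c_1 = 1/169; R = 13.


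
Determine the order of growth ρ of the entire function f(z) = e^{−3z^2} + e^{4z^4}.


Each summand is entire of order 2 and 4 respectively (as in the single-exponential case). The order of a sum is at most the max of the orders, so ρ ≤ 4. For the lower bound: on |z|=r choose arg z so that 4z^4 is real positive; then |e^{4z^4}| = e^{4r^4} while |e^{-3z^2}| ≤ e^{3r^2} = o(e^{4r^4}). So |f| ≥ e^{4r^4}(1 − o(1)) and ρ ≥ 4. Hence ρ = max(2, 4) = 4.
Therefore ρ = 4.

Order ρ = 4.


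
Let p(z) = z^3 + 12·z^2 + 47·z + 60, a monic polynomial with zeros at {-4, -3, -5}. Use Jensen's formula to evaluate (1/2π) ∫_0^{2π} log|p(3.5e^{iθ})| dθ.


Zeros: -5, -4, -3; r = 3.5.
Inside |z| < r: -3. Outside (|z| ≥ r): -5, -4.
p(0) = 60, so log|p(0)| = log(60) = 4.0943.
Apply Jensen: I(r) = log|p(0)| + Σ_k log(r/|z_k|), summed over zeros inside |z| < r.
  log(r/|z_k|) for z_k = -3: log(3.5/3) = 0.1542
  Outside zeros (-5, -4) contribute nothing to the Jensen sum.
Sum over inside zeros: 0.1542.
I(r) = log|p(0)| + (inside sum) = 4.0943 + 0.1542 = 4.2485.
Note: since some zeros are outside |z| ≤ r, the simplified n·log(r) form does NOT apply — only the inside zeros contribute.

I(r) ≈ 4.2485.


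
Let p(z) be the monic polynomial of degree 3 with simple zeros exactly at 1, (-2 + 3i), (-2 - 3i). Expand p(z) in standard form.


The polynomial is p(z) = ∏_{α ∈ S} (z − α), where S = {1, (-2 + 3i), (-2 - 3i)}.
Expanding the product yields: p(z) = z^3 + 3·z^2 + 9·z -13.
Note conjugate pairs combine to real quadratics: (z − (-2+3i))(z − (-2−3i)) = z² + 4z + 13.
The resulting polynomial has degree 3 and real coefficients as required.

p(z) = z^3 + 3·z^2 + 9·z -13.


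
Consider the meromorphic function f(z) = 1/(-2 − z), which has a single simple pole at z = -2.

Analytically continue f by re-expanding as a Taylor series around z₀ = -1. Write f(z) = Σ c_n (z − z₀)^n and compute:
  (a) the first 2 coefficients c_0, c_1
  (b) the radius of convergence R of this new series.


Let w = z − z₀, so z = z₀ + w.
Then -2 − z = -2 − (z₀ + w) = (-2 − z₀) − w = -1 − w.
f(z) = 1/(-1 − w) = (1/(-1)) · 1/(1 − w/(-1)) = Σ_{n≥0} w^n / (-1)^(n+1).
So c_n = 1/(-1)^(n+1):
  c_0 = 1/(-1)^1 = -1.
  c_1 = 1/(-1)^2 = 1.
The series is valid for |w/d| < 1, i.e. |z − z₀| < |d|.
Radius of convergence: R = |-2 − z₀| = |-1| = 1 (distance from z₀ to the singularity z = -2).

c_0 = -1, c_1 = 1; R = 1.


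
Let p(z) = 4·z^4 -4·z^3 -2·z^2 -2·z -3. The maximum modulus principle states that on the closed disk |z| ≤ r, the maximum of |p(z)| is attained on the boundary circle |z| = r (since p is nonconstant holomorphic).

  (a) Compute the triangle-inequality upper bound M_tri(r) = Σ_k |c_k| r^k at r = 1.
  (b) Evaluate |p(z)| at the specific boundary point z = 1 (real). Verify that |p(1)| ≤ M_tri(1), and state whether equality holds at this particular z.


Coefficients: c_0 = -3, c_1 = -2, c_2 = -2, c_3 = -4, c_4 = 4. Radius r = 1.
Part (a). Triangle bound: M_tri(r) = Σ_k |c_k| r^k
  = |-3|·1^0 + |-2|·1^1 + |-2|·1^2 + |-4|·1^3 + |4|·1^4
  = 3 + 2 + 2 + 4 + 4 = 15.
This bounds M(r) := max_{|z|=r} |p(z)| from above; equality holds iff all terms c_k z^k can be made to align in phase at a single z on |z|=r.
Part (b). At z = 1 (real, on the circle |z| = r):
  p(1) = (-3)·1^0 + (-2)·1^1 + (-2)·1^2 + (-4)·1^3 + (4)·1^4 = -7.
  |p(1)| = 7.
Check: |p(1)| = 7 ≤ 15 = M_tri(1). ✓ Equality does not hold at z = 1 (the coefficients have mixed signs, so the terms do not all align in phase there).

M_tri(1) = 15; |p(1)| = 7; equality at z=1: no.


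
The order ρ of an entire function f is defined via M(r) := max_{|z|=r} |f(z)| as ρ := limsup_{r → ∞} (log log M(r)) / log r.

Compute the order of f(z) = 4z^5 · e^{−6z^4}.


M(r) = max_{|z|=r} |4|·|z|^5·|e^{−6z^4}| = 4·r^5 · e^{6r^4} (the factors attain their maxima compatibly on |z|=r). Then log M(r) = log 4 + 5·log r + 6r^4, dominated by the last term, so log log M(r) ~ 4·log r. The polynomial factor 4z^5 contributes only a log r term and does not affect the order. ρ = 4.
Therefore ρ = 4.

Order ρ = 4.


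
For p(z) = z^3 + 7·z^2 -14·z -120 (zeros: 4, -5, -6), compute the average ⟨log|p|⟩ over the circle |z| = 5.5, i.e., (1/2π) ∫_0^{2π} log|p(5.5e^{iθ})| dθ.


Zeros: -6, -5, 4; r = 5.5.
Inside |z| < r: -5, 4. Outside (|z| ≥ r): -6.
p(0) = -120, so log|p(0)| = log(120) = 4.7875.
Apply Jensen: I(r) = log|p(0)| + Σ_k log(r/|z_k|), summed over zeros inside |z| < r.
  log(r/|z_k|) for z_k = 4: log(5.5/4) = 0.3185
  log(r/|z_k|) for z_k = -5: log(5.5/5) = 0.0953
  Outside zeros (-6) contribute nothing to the Jensen sum.
Sum over inside zeros: 0.4138.
I(r) = log|p(0)| + (inside sum) = 4.7875 + 0.4138 = 5.2013.
Note: since some zeros are outside |z| ≤ r, the simplified n·log(r) form does NOT apply — only the inside zeros contribute.

I(r) ≈ 5.2013.


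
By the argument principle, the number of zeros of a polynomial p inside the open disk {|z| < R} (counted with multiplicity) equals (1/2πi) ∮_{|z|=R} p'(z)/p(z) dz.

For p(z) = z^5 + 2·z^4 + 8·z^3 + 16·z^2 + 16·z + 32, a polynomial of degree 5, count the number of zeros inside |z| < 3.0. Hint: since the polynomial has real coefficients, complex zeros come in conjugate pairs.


The zeros of p are: (0 + 2i), (0 - 2i), (0 + 2i), (0 - 2i), -2.
Their magnitudes are: 2, 2, 2, 2, 2.
Zeros with |z| < R = 3.0: (0 + 2i), (0 - 2i), (0 + 2i), (0 - 2i), -2.
Count = 5.
By the argument principle, (1/2πi) ∮_{|z|=R} p'(z)/p(z) dz equals exactly this count.

Number of zeros inside |z| < 3.0: 5.


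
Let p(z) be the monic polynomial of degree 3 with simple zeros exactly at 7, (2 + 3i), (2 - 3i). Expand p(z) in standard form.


The polynomial is p(z) = ∏_{α ∈ S} (z − α), where S = {7, (2 + 3i), (2 - 3i)}.
Expanding the product yields: p(z) = z^3 -11·z^2 + 41·z -91.
Note conjugate pairs combine to real quadratics: (z − (2+3i))(z − (2−3i)) = z² − 4z + 13.
The resulting polynomial has degree 3 and real coefficients as required.

p(z) = z^3 -11·z^2 + 41·z -91.


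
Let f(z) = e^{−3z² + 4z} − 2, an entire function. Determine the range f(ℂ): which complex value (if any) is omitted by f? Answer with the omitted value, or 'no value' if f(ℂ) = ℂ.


Little Picard bounds the complement of f(ℂ) to at most one point.
The exponent g(z) = −3z² + 4z is a nonconstant polynomial, hence surjective onto ℂ. So e^{g(z)} takes every value in {e^w : w ∈ ℂ} = ℂ ∖ {0}. Adding -2 shifts the range to ℂ ∖ {-2}. f omits exactly -2.

Omitted value: -2.


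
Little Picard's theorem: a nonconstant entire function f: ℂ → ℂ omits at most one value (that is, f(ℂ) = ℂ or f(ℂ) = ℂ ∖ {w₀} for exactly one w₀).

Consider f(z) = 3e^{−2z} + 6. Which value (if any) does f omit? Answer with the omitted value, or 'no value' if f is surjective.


Little Picard bounds the complement of f(ℂ) to at most one point.
e^{−2z} is never zero on ℂ, so 3·e^{−2z} takes every value in ℂ ∖ {0}. Adding 6 shifts the range to ℂ ∖ {6}. Thus f omits exactly the value 6.

Omitted value: 6.


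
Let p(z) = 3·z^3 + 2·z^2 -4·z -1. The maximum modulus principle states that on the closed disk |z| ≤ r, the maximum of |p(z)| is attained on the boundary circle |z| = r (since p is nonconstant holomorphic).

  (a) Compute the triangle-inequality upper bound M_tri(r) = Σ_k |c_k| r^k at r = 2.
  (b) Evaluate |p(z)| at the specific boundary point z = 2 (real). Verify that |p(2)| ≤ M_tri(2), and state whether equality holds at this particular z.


Coefficients: c_0 = -1, c_1 = -4, c_2 = 2, c_3 = 3. Radius r = 2.
Part (a). Triangle bound: M_tri(r) = Σ_k |c_k| r^k
  = |-1|·2^0 + |-4|·2^1 + |2|·2^2 + |3|·2^3
  = 1 + 8 + 8 + 24 = 41.
This bounds M(r) := max_{|z|=r} |p(z)| from above; equality holds iff all terms c_k z^k can be made to align in phase at a single z on |z|=r.
Part (b). At z = 2 (real, on the circle |z| = r):
  p(2) = (-1)·2^0 + (-4)·2^1 + (2)·2^2 + (3)·2^3 = 23.
  |p(2)| = 23.
Check: |p(2)| = 23 ≤ 41 = M_tri(2). ✓ Equality does not hold at z = 2 (the coefficients have mixed signs, so the terms do not all align in phase there).

M_tri(2) = 41; |p(2)| = 23; equality at z=2: no.


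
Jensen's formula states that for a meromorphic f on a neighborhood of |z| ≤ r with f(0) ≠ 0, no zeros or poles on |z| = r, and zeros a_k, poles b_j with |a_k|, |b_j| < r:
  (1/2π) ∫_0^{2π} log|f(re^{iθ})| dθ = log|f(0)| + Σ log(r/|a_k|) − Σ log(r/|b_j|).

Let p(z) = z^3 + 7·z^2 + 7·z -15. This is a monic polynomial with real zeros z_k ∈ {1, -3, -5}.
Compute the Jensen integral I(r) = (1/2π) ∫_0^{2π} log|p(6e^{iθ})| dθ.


Zeros: -5, -3, 1; r = 6.
Inside |z| < r: -5, -3, 1. Outside (|z| ≥ r): ∅.
p(0) = -15, so log|p(0)| = log(15) = 2.7081.
Apply Jensen: I(r) = log|p(0)| + Σ_k log(r/|z_k|), summed over zeros inside |z| < r.
  log(r/|z_k|) for z_k = 1: log(6/1) = 1.7918
  log(r/|z_k|) for z_k = -3: log(6/3) = 0.6931
  log(r/|z_k|) for z_k = -5: log(6/5) = 0.1823
Sum over inside zeros: 2.6672.
I(r) = log|p(0)| + (inside sum) = 2.7081 + 2.6672 = 5.3753.
Closed form (all zeros inside, monic): I(r) = n·log(r) = 3·log(6) = 5.3753. ✓

I(r) ≈ 5.3753.


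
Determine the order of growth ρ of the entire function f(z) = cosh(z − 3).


cosh(w) is a linear combination of e^{iw} and e^{−iw} (or e^w, e^{−w} in the hyperbolic case), so |cosh(w)| ≤ e^{|w|}. With w = z − 3, |w| ≤ 1|z| + 3 = 1r + 3 on |z| = r, giving M(r) ≤ e^{1r + 3}, so ρ ≤ 1. On a suitable ray (z = it for sin/cos; z = t for sinh/cosh, t real → ∞), |cosh(z − 3)| grows like e^{1|t|}/2, so ρ ≥ 1. Hence ρ = 1.
Therefore ρ = 1.

Order ρ = 1.


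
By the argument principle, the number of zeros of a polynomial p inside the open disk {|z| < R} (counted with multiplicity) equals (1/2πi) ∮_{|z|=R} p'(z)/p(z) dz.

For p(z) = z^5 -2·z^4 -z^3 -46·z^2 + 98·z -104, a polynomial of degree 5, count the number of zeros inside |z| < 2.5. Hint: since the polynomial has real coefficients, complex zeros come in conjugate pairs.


The zeros of p are: 4, (-2 + 3i), (-2 - 3i), (1 + 1i), (1 - 1i).
Their magnitudes are: 4, 3.606, 3.606, 1.414, 1.414.
Zeros with |z| < R = 2.5: (1 + 1i), (1 - 1i).
Count = 2.
By the argument principle, (1/2πi) ∮_{|z|=R} p'(z)/p(z) dz equals exactly this count.

Number of zeros inside |z| < 2.5: 2.


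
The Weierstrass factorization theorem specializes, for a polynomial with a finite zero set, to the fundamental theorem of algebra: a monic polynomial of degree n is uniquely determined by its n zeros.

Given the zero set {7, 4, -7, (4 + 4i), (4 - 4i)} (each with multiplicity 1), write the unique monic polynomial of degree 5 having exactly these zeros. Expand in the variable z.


The polynomial is p(z) = ∏_{α ∈ S} (z − α), where S = {7, 4, -7, (4 + 4i), (4 - 4i)}.
Expanding the product yields: p(z) = z^5 -12·z^4 + 15·z^3 + 460·z^2 -3136·z + 6272.
Note conjugate pairs combine to real quadratics: (z − (4+4i))(z − (4−4i)) = z² − 8z + 32.
The resulting polynomial has degree 5 and real coefficients as required.

p(z) = z^5 -12·z^4 + 15·z^3 + 460·z^2 -3136·z + 6272.


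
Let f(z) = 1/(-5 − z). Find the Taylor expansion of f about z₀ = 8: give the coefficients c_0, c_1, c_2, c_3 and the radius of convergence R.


Let w = z − z₀, so z = z₀ + w.
Then -5 − z = -5 − (z₀ + w) = (-5 − z₀) − w = -13 − w.
f(z) = 1/(-13 − w) = (1/(-13)) · 1/(1 − w/(-13)) = Σ_{n≥0} w^n / (-13)^(n+1).
So c_n = 1/(-13)^(n+1):
  c_0 = 1/(-13)^1 = -1/13.
  c_1 = 1/(-13)^2 = 1/169.
  c_2 = 1/(-13)^3 = -1/2197.
  c_3 = 1/(-13)^4 = 1/28561.
The series is valid for |w/d| < 1, i.e. |z − z₀| < |d|.
Radius of convergence: R = |-5 − z₀| = |-13| = 13 (distance from z₀ to the singularity z = -5).

c_0 = -1/13, c_1 = 1/169, c_2 = -1/2197, c_3 = 1/28561; R = 13.


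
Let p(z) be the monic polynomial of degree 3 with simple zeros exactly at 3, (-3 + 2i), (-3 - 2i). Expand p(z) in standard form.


The polynomial is p(z) = ∏_{α ∈ S} (z − α), where S = {3, (-3 + 2i), (-3 - 2i)}.
Expanding the product yields: p(z) = z^3 + 3·z^2 -5·z -39.
Note conjugate pairs combine to real quadratics: (z − (-3+2i))(z − (-3−2i)) = z² + 6z + 13.
The resulting polynomial has degree 3 and real coefficients as required.

p(z) = z^3 + 3·z^2 -5·z -39.


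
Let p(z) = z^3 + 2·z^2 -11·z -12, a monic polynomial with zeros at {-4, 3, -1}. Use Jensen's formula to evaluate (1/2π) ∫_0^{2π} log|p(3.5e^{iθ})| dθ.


Zeros: -4, -1, 3; r = 3.5.
Inside |z| < r: -1, 3. Outside (|z| ≥ r): -4.
p(0) = -12, so log|p(0)| = log(12) = 2.4849.
Apply Jensen: I(r) = log|p(0)| + Σ_k log(r/|z_k|), summed over zeros inside |z| < r.
  log(r/|z_k|) for z_k = 3: log(3.5/3) = 0.1542
  log(r/|z_k|) for z_k = -1: log(3.5/1) = 1.2528
  Outside zeros (-4) contribute nothing to the Jensen sum.
Sum over inside zeros: 1.4069.
I(r) = log|p(0)| + (inside sum) = 2.4849 + 1.4069 = 3.8918.
Note: since some zeros are outside |z| ≤ r, the simplified n·log(r) form does NOT apply — only the inside zeros contribute.

I(r) ≈ 3.8918.


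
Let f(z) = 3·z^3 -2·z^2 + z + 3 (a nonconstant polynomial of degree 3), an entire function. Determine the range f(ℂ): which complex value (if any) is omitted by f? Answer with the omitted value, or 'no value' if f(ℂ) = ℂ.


Little Picard bounds the complement of f(ℂ) to at most one point.
For every w ∈ ℂ, the equation p(z) − w = 0 is a nonconstant polynomial in z and hence has at least one root by the fundamental theorem of algebra. So p is surjective onto ℂ, omitting no value.

Omitted value: no value.


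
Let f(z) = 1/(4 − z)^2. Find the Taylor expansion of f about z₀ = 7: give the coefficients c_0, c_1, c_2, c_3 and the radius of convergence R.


Let w = z − z₀, so z = z₀ + w.
Then 4 − z = 4 − (z₀ + w) = (4 − z₀) − w = -3 − w.
f(z) = 1/(-3 − w)^2 = (1/(-3)^2) · (1 − w/(-3))^{−2}.
By the binomial series (1−u)^{−2} = Σ_{n≥0} C(n+1, 1) u^n for |u|<1, with u = w/(-3):
  c_n = C(n+1, 1) / (-3)^(n+2).
  c_0 = 1/(-3)^2 = 1/9.
  c_1 = 2/(-3)^3 = -2/27.
  c_2 = 3/(-3)^4 = 1/27.
  c_3 = 4/(-3)^5 = -4/243.
The series is valid for |w/d| < 1, i.e. |z − z₀| < |d|.
Radius of convergence: R = |4 − z₀| = |-3| = 3 (distance from z₀ to the singularity z = 4).

c_0 = 1/9, c_1 = -2/27, c_2 = 1/27, c_3 = -4/243; R = 3.


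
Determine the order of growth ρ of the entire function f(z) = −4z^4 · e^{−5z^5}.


M(r) = max_{|z|=r} |-4|·|z|^4·|e^{−5z^5}| = 4·r^4 · e^{5r^5} (the factors attain their maxima compatibly on |z|=r). Then log M(r) = log 4 + 4·log r + 5r^5, dominated by the last term, so log log M(r) ~ 5·log r. The polynomial factor -4z^4 contributes only a log r term and does not affect the order. ρ = 5.
Therefore ρ = 5.

Order ρ = 5.


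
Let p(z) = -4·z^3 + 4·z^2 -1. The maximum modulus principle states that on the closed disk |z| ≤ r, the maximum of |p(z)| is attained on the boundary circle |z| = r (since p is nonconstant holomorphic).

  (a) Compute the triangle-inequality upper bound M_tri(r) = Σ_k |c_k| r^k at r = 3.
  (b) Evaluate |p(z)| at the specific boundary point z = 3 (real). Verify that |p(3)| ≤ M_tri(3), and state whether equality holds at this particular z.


Coefficients: c_0 = -1, c_1 = 0, c_2 = 4, c_3 = -4. Radius r = 3.
Part (a). Triangle bound: M_tri(r) = Σ_k |c_k| r^k
  = |-1|·3^0 + |0|·3^1 + |4|·3^2 + |-4|·3^3
  = 1 + 0 + 36 + 108 = 145.
This bounds M(r) := max_{|z|=r} |p(z)| from above; equality holds iff all terms c_k z^k can be made to align in phase at a single z on |z|=r.
Part (b). At z = 3 (real, on the circle |z| = r):
  p(3) = (-1)·3^0 + (0)·3^1 + (4)·3^2 + (-4)·3^3 = -73.
  |p(3)| = 73.
Check: |p(3)| = 73 ≤ 145 = M_tri(3). ✓ Equality does not hold at z = 3 (the coefficients have mixed signs, so the terms do not all align in phase there).

M_tri(3) = 145; |p(3)| = 73; equality at z=3: no.


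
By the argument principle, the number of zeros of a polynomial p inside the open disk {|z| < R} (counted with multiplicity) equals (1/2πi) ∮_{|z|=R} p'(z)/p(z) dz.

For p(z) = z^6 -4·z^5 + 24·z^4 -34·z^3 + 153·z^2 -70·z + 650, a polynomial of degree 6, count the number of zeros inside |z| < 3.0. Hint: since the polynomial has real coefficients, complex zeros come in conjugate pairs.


The zeros of p are: (2 + 3i), (2 - 3i), (1 + 3i), (1 - 3i), (-1 + 2i), (-1 - 2i).
Their magnitudes are: 3.606, 3.606, 3.162, 3.162, 2.236, 2.236.
Zeros with |z| < R = 3.0: (-1 + 2i), (-1 - 2i).
Count = 2.
By the argument principle, (1/2πi) ∮_{|z|=R} p'(z)/p(z) dz equals exactly this count.

Number of zeros inside |z| < 3.0: 2.


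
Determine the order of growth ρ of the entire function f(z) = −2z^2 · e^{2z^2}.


M(r) = max_{|z|=r} |-2|·|z|^2·|e^{2z^2}| = 2·r^2 · e^{2r^2} (the factors attain their maxima compatibly on |z|=r). Then log M(r) = log 2 + 2·log r + 2r^2, dominated by the last term, so log log M(r) ~ 2·log r. The polynomial factor -2z^2 contributes only a log r term and does not affect the order. ρ = 2.
Therefore ρ = 2.

Order ρ = 2.


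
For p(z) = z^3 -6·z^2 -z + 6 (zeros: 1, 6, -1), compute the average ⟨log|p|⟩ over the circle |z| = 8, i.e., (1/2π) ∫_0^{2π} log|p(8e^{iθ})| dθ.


Zeros: -1, 1, 6; r = 8.
Inside |z| < r: -1, 1, 6. Outside (|z| ≥ r): ∅.
p(0) = 6, so log|p(0)| = log(6) = 1.7918.
Apply Jensen: I(r) = log|p(0)| + Σ_k log(r/|z_k|), summed over zeros inside |z| < r.
  log(r/|z_k|) for z_k = 1: log(8/1) = 2.0794
  log(r/|z_k|) for z_k = 6: log(8/6) = 0.2877
  log(r/|z_k|) for z_k = -1: log(8/1) = 2.0794
Sum over inside zeros: 4.4466.
I(r) = log|p(0)| + (inside sum) = 1.7918 + 4.4466 = 6.2383.
Closed form (all zeros inside, monic): I(r) = n·log(r) = 3·log(8) = 6.2383. ✓

I(r) ≈ 6.2383.


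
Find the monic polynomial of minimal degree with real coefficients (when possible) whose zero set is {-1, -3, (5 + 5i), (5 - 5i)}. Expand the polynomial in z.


The polynomial is p(z) = ∏_{α ∈ S} (z − α), where S = {-1, -3, (5 + 5i), (5 - 5i)}.
Expanding the product yields: p(z) = z^4 -6·z^3 + 13·z^2 + 170·z + 150.
Note conjugate pairs combine to real quadratics: (z − (5+5i))(z − (5−5i)) = z² − 10z + 50.
The resulting polynomial has degree 4 and real coefficients as required.

p(z) = z^4 -6·z^3 + 13·z^2 + 170·z + 150.


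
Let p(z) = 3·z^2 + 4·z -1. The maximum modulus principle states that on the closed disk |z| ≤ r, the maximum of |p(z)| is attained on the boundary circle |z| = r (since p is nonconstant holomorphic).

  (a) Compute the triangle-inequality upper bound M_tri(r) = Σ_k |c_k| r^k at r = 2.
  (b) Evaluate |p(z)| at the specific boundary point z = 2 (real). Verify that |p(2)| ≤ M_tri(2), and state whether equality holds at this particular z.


Coefficients: c_0 = -1, c_1 = 4, c_2 = 3. Radius r = 2.
Part (a). Triangle bound: M_tri(r) = Σ_k |c_k| r^k
  = |-1|·2^0 + |4|·2^1 + |3|·2^2
  = 1 + 8 + 12 = 21.
This bounds M(r) := max_{|z|=r} |p(z)| from above; equality holds iff all terms c_k z^k can be made to align in phase at a single z on |z|=r.
Part (b). At z = 2 (real, on the circle |z| = r):
  p(2) = (-1)·2^0 + (4)·2^1 + (3)·2^2 = 19.
  |p(2)| = 19.
Check: |p(2)| = 19 ≤ 21 = M_tri(2). ✓ Equality does not hold at z = 2 (the coefficients have mixed signs, so the terms do not all align in phase there).

M_tri(2) = 21; |p(2)| = 19; equality at z=2: no.


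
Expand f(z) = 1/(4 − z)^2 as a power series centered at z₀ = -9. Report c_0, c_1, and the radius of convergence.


Let w = z − z₀, so z = z₀ + w.
Then 4 − z = 4 − (z₀ + w) = (4 − z₀) − w = 13 − w.
f(z) = 1/(13 − w)^2 = (1/(13)^2) · (1 − w/(13))^{−2}.
By the binomial series (1−u)^{−2} = Σ_{n≥0} C(n+1, 1) u^n for |u|<1, with u = w/(13):
  c_n = C(n+1, 1) / (13)^(n+2).
  c_0 = 1/(13)^2 = 1/169.
  c_1 = 2/(13)^3 = 2/2197.
The series is valid for |w/d| < 1, i.e. |z − z₀| < |d|.
Radius of convergence: R = |4 − z₀| = |13| = 13 (distance from z₀ to the singularity z = 4).

c_0 = 1/169, c_1 = 2/2197; R = 13.


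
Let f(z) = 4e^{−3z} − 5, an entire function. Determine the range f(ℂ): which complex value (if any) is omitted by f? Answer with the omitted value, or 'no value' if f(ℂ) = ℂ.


Little Picard bounds the complement of f(ℂ) to at most one point.
e^{−3z} is never zero on ℂ, so 4·e^{−3z} takes every value in ℂ ∖ {0}. Adding -5 shifts the range to ℂ ∖ {-5}. Thus f omits exactly the value -5.

Omitted value: -5.


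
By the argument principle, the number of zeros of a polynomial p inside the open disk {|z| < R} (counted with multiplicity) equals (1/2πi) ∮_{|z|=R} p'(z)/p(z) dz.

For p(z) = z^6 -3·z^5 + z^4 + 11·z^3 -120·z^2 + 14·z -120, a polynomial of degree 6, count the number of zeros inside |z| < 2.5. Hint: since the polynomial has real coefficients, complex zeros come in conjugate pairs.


The zeros of p are: -3, (0 + 1i), (0 - 1i), 4, (1 + 3i), (1 - 3i).
Their magnitudes are: 3, 1, 1, 4, 3.162, 3.162.
Zeros with |z| < R = 2.5: (0 + 1i), (0 - 1i).
Count = 2.
By the argument principle, (1/2πi) ∮_{|z|=R} p'(z)/p(z) dz equals exactly this count.

Number of zeros inside |z| < 2.5: 2.


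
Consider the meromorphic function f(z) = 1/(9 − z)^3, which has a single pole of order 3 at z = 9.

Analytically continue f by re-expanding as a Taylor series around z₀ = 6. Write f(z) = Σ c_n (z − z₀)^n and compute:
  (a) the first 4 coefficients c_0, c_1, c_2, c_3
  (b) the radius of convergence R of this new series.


Let w = z − z₀, so z = z₀ + w.
Then 9 − z = 9 − (z₀ + w) = (9 − z₀) − w = 3 − w.
f(z) = 1/(3 − w)^3 = (1/(3)^3) · (1 − w/(3))^{−3}.
By the binomial series (1−u)^{−3} = Σ_{n≥0} C(n+2, 2) u^n for |u|<1, with u = w/(3):
  c_n = C(n+2, 2) / (3)^(n+3).
  c_0 = 1/(3)^3 = 1/27.
  c_1 = 3/(3)^4 = 1/27.
  c_2 = 6/(3)^5 = 2/81.
  c_3 = 10/(3)^6 = 10/729.
The series is valid for |w/d| < 1, i.e. |z − z₀| < |d|.
Radius of convergence: R = |9 − z₀| = |3| = 3 (distance from z₀ to the singularity z = 9).

c_0 = 1/27, c_1 = 1/27, c_2 = 2/81, c_3 = 10/729; R = 3.


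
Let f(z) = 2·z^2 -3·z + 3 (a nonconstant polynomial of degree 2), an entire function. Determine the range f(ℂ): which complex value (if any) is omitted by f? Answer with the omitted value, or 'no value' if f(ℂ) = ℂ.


Little Picard bounds the complement of f(ℂ) to at most one point.
For every w ∈ ℂ, the equation p(z) − w = 0 is a nonconstant polynomial in z and hence has at least one root by the fundamental theorem of algebra. So p is surjective onto ℂ, omitting no value.

Omitted value: no value.


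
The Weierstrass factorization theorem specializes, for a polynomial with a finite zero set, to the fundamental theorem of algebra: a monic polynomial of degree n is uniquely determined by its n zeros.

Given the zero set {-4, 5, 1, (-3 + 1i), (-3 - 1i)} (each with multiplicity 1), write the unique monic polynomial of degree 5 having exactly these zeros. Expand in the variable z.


The polynomial is p(z) = ∏_{α ∈ S} (z − α), where S = {-4, 5, 1, (-3 + 1i), (-3 - 1i)}.
Expanding the product yields: p(z) = z^5 + 4·z^4 -21·z^3 -114·z^2 -70·z + 200.
Note conjugate pairs combine to real quadratics: (z − (-3+1i))(z − (-3−1i)) = z² + 6z + 10.
The resulting polynomial has degree 5 and real coefficients as required.

p(z) = z^5 + 4·z^4 -21·z^3 -114·z^2 -70·z + 200.


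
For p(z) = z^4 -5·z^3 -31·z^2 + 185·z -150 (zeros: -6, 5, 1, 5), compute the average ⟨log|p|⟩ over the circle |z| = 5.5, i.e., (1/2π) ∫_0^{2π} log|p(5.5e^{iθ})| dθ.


Zeros: -6, 1, 5, 5; r = 5.5.
Inside |z| < r: 1, 5, 5. Outside (|z| ≥ r): -6.
p(0) = -150, so log|p(0)| = log(150) = 5.0106.
Apply Jensen: I(r) = log|p(0)| + Σ_k log(r/|z_k|), summed over zeros inside |z| < r.
  log(r/|z_k|) for z_k = 5: log(5.5/5) = 0.0953
  log(r/|z_k|) for z_k = 1: log(5.5/1) = 1.7047
  log(r/|z_k|) for z_k = 5: log(5.5/5) = 0.0953
  Outside zeros (-6) contribute nothing to the Jensen sum.
Sum over inside zeros: 1.8954.
I(r) = log|p(0)| + (inside sum) = 5.0106 + 1.8954 = 6.9060.
Note: since some zeros are outside |z| ≤ r, the simplified n·log(r) form does NOT apply — only the inside zeros contribute.

I(r) ≈ 6.9060.


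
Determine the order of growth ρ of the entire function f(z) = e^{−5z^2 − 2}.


|e^{−5z^2 − 2}| = e^{Re(-5·z^2) + -2} ≤ e^{5|z|^2 + -2} = e^{5r^2 + -2} on |z| = r, so ρ ≤ 2. Choosing z on |z|=r so that -5·z^2 is real positive (always possible by picking arg z appropriately) gives |f(z)| = e^{5r^2 + -2}, matching the bound. The additive constant -2 does not affect log log M(r) ~ 2·log r. Hence ρ = 2.
Therefore ρ = 2.

Order ρ = 2.


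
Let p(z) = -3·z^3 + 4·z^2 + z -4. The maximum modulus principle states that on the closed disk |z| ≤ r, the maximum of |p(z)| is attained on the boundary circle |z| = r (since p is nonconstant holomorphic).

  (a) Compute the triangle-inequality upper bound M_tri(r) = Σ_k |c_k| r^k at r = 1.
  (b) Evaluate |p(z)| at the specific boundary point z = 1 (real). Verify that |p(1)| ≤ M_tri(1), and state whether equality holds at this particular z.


Coefficients: c_0 = -4, c_1 = 1, c_2 = 4, c_3 = -3. Radius r = 1.
Part (a). Triangle bound: M_tri(r) = Σ_k |c_k| r^k
  = |-4|·1^0 + |1|·1^1 + |4|·1^2 + |-3|·1^3
  = 4 + 1 + 4 + 3 = 12.
This bounds M(r) := max_{|z|=r} |p(z)| from above; equality holds iff all terms c_k z^k can be made to align in phase at a single z on |z|=r.
Part (b). At z = 1 (real, on the circle |z| = r):
  p(1) = (-4)·1^0 + (1)·1^1 + (4)·1^2 + (-3)·1^3 = -2.
  |p(1)| = 2.
Check: |p(1)| = 2 ≤ 12 = M_tri(1). ✓ Equality does not hold at z = 1 (the coefficients have mixed signs, so the terms do not all align in phase there).

M_tri(1) = 12; |p(1)| = 2; equality at z=1: no.


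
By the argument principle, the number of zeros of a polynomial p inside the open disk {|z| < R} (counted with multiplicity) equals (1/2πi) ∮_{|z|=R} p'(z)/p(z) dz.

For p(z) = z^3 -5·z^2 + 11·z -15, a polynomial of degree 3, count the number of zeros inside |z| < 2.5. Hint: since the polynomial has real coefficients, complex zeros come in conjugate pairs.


The zeros of p are: (1 + 2i), (1 - 2i), 3.
Their magnitudes are: 2.236, 2.236, 3.
Zeros with |z| < R = 2.5: (1 + 2i), (1 - 2i).
Count = 2.
By the argument principle, (1/2πi) ∮_{|z|=R} p'(z)/p(z) dz equals exactly this count.

Number of zeros inside |z| < 2.5: 2.


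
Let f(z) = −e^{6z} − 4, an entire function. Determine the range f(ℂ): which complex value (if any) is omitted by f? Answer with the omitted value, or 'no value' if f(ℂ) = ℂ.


Little Picard bounds the complement of f(ℂ) to at most one point.
e^{6z} is never zero on ℂ, so -1·e^{6z} takes every value in ℂ ∖ {0}. Adding -4 shifts the range to ℂ ∖ {-4}. Thus f omits exactly the value -4.

Omitted value: -4.


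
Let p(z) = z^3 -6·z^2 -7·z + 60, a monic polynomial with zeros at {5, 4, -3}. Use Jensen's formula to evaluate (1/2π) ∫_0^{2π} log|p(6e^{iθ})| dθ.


Zeros: -3, 4, 5; r = 6.
Inside |z| < r: -3, 4, 5. Outside (|z| ≥ r): ∅.
p(0) = 60, so log|p(0)| = log(60) = 4.0943.
Apply Jensen: I(r) = log|p(0)| + Σ_k log(r/|z_k|), summed over zeros inside |z| < r.
  log(r/|z_k|) for z_k = 5: log(6/5) = 0.1823
  log(r/|z_k|) for z_k = 4: log(6/4) = 0.4055
  log(r/|z_k|) for z_k = -3: log(6/3) = 0.6931
Sum over inside zeros: 1.2809.
I(r) = log|p(0)| + (inside sum) = 4.0943 + 1.2809 = 5.3753.
Closed form (all zeros inside, monic): I(r) = n·log(r) = 3·log(6) = 5.3753. ✓

I(r) ≈ 5.3753.


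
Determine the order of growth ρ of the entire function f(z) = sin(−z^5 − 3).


Write sin(w) = (e^{iw} ± e^{−iw})/(2 or 2i), so |sin(w)| ≤ e^{|w|}. With w = −z^5 − 3, |w| ≤ 1r^5 + 3 on |z|=r, giving M(r) ≤ e^{1r^5 + 3} and ρ ≤ 5. For the lower bound, choose z on |z|=r with -1z^5 purely imaginary of modulus 1r^5; then |sin(−z^5 − 3)| grows like e^{1r^5}/2, so ρ ≥ 5. Hence ρ = 5.
Therefore ρ = 5.

Order ρ = 5.


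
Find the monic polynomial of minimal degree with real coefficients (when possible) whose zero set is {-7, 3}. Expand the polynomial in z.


The polynomial is p(z) = ∏_{α ∈ S} (z − α), where S = {-7, 3}.
Expanding the product yields: p(z) = z^2 + 4·z -21.
The resulting polynomial has degree 2 and real coefficients as required.

p(z) = z^2 + 4·z -21.


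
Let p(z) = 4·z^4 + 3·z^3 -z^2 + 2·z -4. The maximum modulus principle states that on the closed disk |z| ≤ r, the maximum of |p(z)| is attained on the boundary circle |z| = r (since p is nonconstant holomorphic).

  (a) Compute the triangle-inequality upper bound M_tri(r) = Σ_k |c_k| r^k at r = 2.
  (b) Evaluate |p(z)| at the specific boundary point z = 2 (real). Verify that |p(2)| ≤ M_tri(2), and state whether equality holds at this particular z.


Coefficients: c_0 = -4, c_1 = 2, c_2 = -1, c_3 = 3, c_4 = 4. Radius r = 2.
Part (a). Triangle bound: M_tri(r) = Σ_k |c_k| r^k
  = |-4|·2^0 + |2|·2^1 + |-1|·2^2 + |3|·2^3 + |4|·2^4
  = 4 + 4 + 4 + 24 + 64 = 100.
This bounds M(r) := max_{|z|=r} |p(z)| from above; equality holds iff all terms c_k z^k can be made to align in phase at a single z on |z|=r.
Part (b). At z = 2 (real, on the circle |z| = r):
  p(2) = (-4)·2^0 + (2)·2^1 + (-1)·2^2 + (3)·2^3 + (4)·2^4 = 84.
  |p(2)| = 84.
Check: |p(2)| = 84 ≤ 100 = M_tri(2). ✓ Equality does not hold at z = 2 (the coefficients have mixed signs, so the terms do not all align in phase there).

M_tri(2) = 100; |p(2)| = 84; equality at z=2: no.


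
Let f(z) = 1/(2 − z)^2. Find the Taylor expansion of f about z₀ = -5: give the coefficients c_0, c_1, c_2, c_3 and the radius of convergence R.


Let w = z − z₀, so z = z₀ + w.
Then 2 − z = 2 − (z₀ + w) = (2 − z₀) − w = 7 − w.
f(z) = 1/(7 − w)^2 = (1/(7)^2) · (1 − w/(7))^{−2}.
By the binomial series (1−u)^{−2} = Σ_{n≥0} C(n+1, 1) u^n for |u|<1, with u = w/(7):
  c_n = C(n+1, 1) / (7)^(n+2).
  c_0 = 1/(7)^2 = 1/49.
  c_1 = 2/(7)^3 = 2/343.
  c_2 = 3/(7)^4 = 3/2401.
  c_3 = 4/(7)^5 = 4/16807.
The series is valid for |w/d| < 1, i.e. |z − z₀| < |d|.
Radius of convergence: R = |2 − z₀| = |7| = 7 (distance from z₀ to the singularity z = 2).

c_0 = 1/49, c_1 = 2/343, c_2 = 3/2401, c_3 = 4/16807; R = 7.


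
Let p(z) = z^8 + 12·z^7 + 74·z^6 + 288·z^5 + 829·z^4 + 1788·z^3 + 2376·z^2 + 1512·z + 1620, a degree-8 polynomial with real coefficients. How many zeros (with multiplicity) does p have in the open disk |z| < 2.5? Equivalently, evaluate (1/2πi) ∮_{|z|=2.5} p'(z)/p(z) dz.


The zeros of p are: (0 + 3i), (0 - 3i), (-3 + 1i), (-3 - 1i), (0 + 1i), (0 - 1i), (-3 + 3i), (-3 - 3i).
Their magnitudes are: 3, 3, 3.162, 3.162, 1, 1, 4.243, 4.243.
Zeros with |z| < R = 2.5: (0 + 1i), (0 - 1i).
Count = 2.
By the argument principle, (1/2πi) ∮_{|z|=R} p'(z)/p(z) dz equals exactly this count.

Number of zeros inside |z| < 2.5: 2.


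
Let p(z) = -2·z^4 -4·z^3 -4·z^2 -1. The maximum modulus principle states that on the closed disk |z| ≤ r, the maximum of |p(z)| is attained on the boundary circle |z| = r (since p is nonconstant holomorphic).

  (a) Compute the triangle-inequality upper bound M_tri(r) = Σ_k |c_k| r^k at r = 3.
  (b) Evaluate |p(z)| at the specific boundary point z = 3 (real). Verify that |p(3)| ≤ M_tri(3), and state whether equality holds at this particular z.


Coefficients: c_0 = -1, c_1 = 0, c_2 = -4, c_3 = -4, c_4 = -2. Radius r = 3.
Part (a). Triangle bound: M_tri(r) = Σ_k |c_k| r^k
  = |-1|·3^0 + |0|·3^1 + |-4|·3^2 + |-4|·3^3 + |-2|·3^4
  = 1 + 0 + 36 + 108 + 162 = 307.
This bounds M(r) := max_{|z|=r} |p(z)| from above; equality holds iff all terms c_k z^k can be made to align in phase at a single z on |z|=r.
Part (b). At z = 3 (real, on the circle |z| = r):
  p(3) = (-1)·3^0 + (0)·3^1 + (-4)·3^2 + (-4)·3^3 + (-2)·3^4 = -307.
  |p(3)| = 307.
Since all nonzero coefficients share the same sign, |p(3)| = 307 = M_tri(3); the triangle bound is attained at z = 3, so in fact M(r) = 307.

M_tri(3) = 307; |p(3)| = 307; equality at z=3: yes.


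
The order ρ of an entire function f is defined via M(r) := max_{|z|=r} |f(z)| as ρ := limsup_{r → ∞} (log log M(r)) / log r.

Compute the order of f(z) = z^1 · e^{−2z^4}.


M(r) = max_{|z|=r} |1|·|z|^1·|e^{−2z^4}| = 1·r^1 · e^{2r^4} (the factors attain their maxima compatibly on |z|=r). Then log M(r) = log 1 + 1·log r + 2r^4, dominated by the last term, so log log M(r) ~ 4·log r. The polynomial factor 1z^1 contributes only a log r term and does not affect the order. ρ = 4.
Therefore ρ = 4.

Order ρ = 4.


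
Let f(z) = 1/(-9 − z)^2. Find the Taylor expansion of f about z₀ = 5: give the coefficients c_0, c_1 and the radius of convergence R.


Let w = z − z₀, so z = z₀ + w.
Then -9 − z = -9 − (z₀ + w) = (-9 − z₀) − w = -14 − w.
f(z) = 1/(-14 − w)^2 = (1/(-14)^2) · (1 − w/(-14))^{−2}.
By the binomial series (1−u)^{−2} = Σ_{n≥0} C(n+1, 1) u^n for |u|<1, with u = w/(-14):
  c_n = C(n+1, 1) / (-14)^(n+2).
  c_0 = 1/(-14)^2 = 1/196.
  c_1 = 2/(-14)^3 = -1/1372.
The series is valid for |w/d| < 1, i.e. |z − z₀| < |d|.
Radius of convergence: R = |-9 − z₀| = |-14| = 14 (distance from z₀ to the singularity z = -9).

c_0 = 1/196, c_1 = -1/1372; R = 14.


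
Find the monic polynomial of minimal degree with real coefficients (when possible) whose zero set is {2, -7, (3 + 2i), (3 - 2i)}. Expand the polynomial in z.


The polynomial is p(z) = ∏_{α ∈ S} (z − α), where S = {2, -7, (3 + 2i), (3 - 2i)}.
Expanding the product yields: p(z) = z^4 -z^3 -31·z^2 + 149·z -182.
Note conjugate pairs combine to real quadratics: (z − (3+2i))(z − (3−2i)) = z² − 6z + 13.
The resulting polynomial has degree 4 and real coefficients as required.

p(z) = z^4 -z^3 -31·z^2 + 149·z -182.


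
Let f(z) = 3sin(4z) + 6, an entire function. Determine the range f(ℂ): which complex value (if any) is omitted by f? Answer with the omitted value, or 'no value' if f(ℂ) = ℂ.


Little Picard bounds the complement of f(ℂ) to at most one point.
sin is entire and surjective onto ℂ: for every w ∈ ℂ, sin(ζ) = w has a solution ζ ∈ ℂ (e.g., via the complex inverse arcsin). With ζ = 4z this gives z = ζ/(4). Then 3·sin(4z) takes every value in 3·ℂ = ℂ, and adding 6 is a bijection of ℂ. So f is surjective and omits no value. (Note: only on the real line is sin bounded by [−1, 1].)

Omitted value: no value.


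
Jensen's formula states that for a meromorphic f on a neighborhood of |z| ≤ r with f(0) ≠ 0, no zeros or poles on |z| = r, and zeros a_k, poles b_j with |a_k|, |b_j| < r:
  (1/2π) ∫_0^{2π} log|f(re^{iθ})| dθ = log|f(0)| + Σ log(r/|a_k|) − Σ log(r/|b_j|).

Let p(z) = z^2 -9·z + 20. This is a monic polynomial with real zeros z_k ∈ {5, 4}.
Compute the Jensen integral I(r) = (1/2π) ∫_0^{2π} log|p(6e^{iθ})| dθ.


Zeros: 4, 5; r = 6.
Inside |z| < r: 4, 5. Outside (|z| ≥ r): ∅.
p(0) = 20, so log|p(0)| = log(20) = 2.9957.
Apply Jensen: I(r) = log|p(0)| + Σ_k log(r/|z_k|), summed over zeros inside |z| < r.
  log(r/|z_k|) for z_k = 5: log(6/5) = 0.1823
  log(r/|z_k|) for z_k = 4: log(6/4) = 0.4055
Sum over inside zeros: 0.5878.
I(r) = log|p(0)| + (inside sum) = 2.9957 + 0.5878 = 3.5835.
Closed form (all zeros inside, monic): I(r) = n·log(r) = 2·log(6) = 3.5835. ✓

I(r) ≈ 3.5835.


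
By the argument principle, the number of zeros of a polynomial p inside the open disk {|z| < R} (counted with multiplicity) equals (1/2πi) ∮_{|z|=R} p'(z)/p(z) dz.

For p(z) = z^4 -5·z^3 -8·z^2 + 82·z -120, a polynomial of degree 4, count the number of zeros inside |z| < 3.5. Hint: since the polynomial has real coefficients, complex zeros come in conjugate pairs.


The zeros of p are: 3, (3 + 1i), (3 - 1i), -4.
Their magnitudes are: 3, 3.162, 3.162, 4.
Zeros with |z| < R = 3.5: 3, (3 + 1i), (3 - 1i).
Count = 3.
By the argument principle, (1/2πi) ∮_{|z|=R} p'(z)/p(z) dz equals exactly this count.

Number of zeros inside |z| < 3.5: 3.


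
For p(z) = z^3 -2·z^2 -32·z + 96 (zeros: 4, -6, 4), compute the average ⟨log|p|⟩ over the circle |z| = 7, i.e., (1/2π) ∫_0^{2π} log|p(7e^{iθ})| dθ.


Zeros: -6, 4, 4; r = 7.
Inside |z| < r: -6, 4, 4. Outside (|z| ≥ r): ∅.
p(0) = 96, so log|p(0)| = log(96) = 4.5643.
Apply Jensen: I(r) = log|p(0)| + Σ_k log(r/|z_k|), summed over zeros inside |z| < r.
  log(r/|z_k|) for z_k = 4: log(7/4) = 0.5596
  log(r/|z_k|) for z_k = -6: log(7/6) = 0.1542
  log(r/|z_k|) for z_k = 4: log(7/4) = 0.5596
Sum over inside zeros: 1.2734.
I(r) = log|p(0)| + (inside sum) = 4.5643 + 1.2734 = 5.8377.
Closed form (all zeros inside, monic): I(r) = n·log(r) = 3·log(7) = 5.8377. ✓

I(r) ≈ 5.8377.


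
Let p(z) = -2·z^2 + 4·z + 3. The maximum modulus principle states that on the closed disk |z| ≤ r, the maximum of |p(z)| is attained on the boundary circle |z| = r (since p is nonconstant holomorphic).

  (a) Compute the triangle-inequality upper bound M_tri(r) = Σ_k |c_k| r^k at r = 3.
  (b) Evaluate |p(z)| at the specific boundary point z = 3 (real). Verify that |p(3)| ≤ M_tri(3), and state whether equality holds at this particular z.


Coefficients: c_0 = 3, c_1 = 4, c_2 = -2. Radius r = 3.
Part (a). Triangle bound: M_tri(r) = Σ_k |c_k| r^k
  = |3|·3^0 + |4|·3^1 + |-2|·3^2
  = 3 + 12 + 18 = 33.
This bounds M(r) := max_{|z|=r} |p(z)| from above; equality holds iff all terms c_k z^k can be made to align in phase at a single z on |z|=r.
Part (b). At z = 3 (real, on the circle |z| = r):
  p(3) = (3)·3^0 + (4)·3^1 + (-2)·3^2 = -3.
  |p(3)| = 3.
Check: |p(3)| = 3 ≤ 33 = M_tri(3). ✓ Equality does not hold at z = 3 (the coefficients have mixed signs, so the terms do not all align in phase there).

M_tri(3) = 33; |p(3)| = 3; equality at z=3: no.


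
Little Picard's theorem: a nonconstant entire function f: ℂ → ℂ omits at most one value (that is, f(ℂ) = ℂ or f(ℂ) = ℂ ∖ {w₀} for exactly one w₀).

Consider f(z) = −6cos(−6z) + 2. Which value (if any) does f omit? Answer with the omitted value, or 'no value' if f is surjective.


Little Picard bounds the complement of f(ℂ) to at most one point.
cos is entire and surjective onto ℂ: for every w ∈ ℂ, cos(ζ) = w has a solution ζ ∈ ℂ (e.g., via the complex inverse arccos). With ζ = −6z this gives z = ζ/(-6). Then -6·cos(−6z) takes every value in -6·ℂ = ℂ, and adding 2 is a bijection of ℂ. So f is surjective and omits no value. (Note: only on the real line is cos bounded by [−1, 1].)

Omitted value: no value.


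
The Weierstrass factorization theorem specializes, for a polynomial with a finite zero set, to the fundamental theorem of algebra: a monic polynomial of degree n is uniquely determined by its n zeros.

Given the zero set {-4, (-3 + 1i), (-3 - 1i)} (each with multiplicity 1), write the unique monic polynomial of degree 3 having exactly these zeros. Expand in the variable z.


The polynomial is p(z) = ∏_{α ∈ S} (z − α), where S = {-4, (-3 + 1i), (-3 - 1i)}.
Expanding the product yields: p(z) = z^3 + 10·z^2 + 34·z + 40.
Note conjugate pairs combine to real quadratics: (z − (-3+1i))(z − (-3−1i)) = z² + 6z + 10.
The resulting polynomial has degree 3 and real coefficients as required.

p(z) = z^3 + 10·z^2 + 34·z + 40.
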